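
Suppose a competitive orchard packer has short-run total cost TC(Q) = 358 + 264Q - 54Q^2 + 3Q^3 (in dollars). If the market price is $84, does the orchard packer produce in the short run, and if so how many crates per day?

From TC, MC = TC'(Q) = 264 - 108Q + 9Q^2 and AVC = VC/Q = 264 - 54Q + 3Q^2.
The AVC parabola has its vertex at Q = 54/6 = 9, where AVC = 264 - 54·9 + 3·9^2 = $21.
Since P = $84 ≥ min AVC = $21, price covers variable cost and the firm should produce.
Set P = MC: 84 = 264 - 108Q + 9Q^2 → 180 - 108Q + 9Q^2 = 0. The roots are Q = 2 and Q = 10; the profit-maximizing output is on the rising part of MC, so Q* = 10.
Check: AVC at Q = 10 is $24 ≤ P, so revenue covers variable cost.
Profit = P·Q − TC = 84·10 − 598 = $242.

Produce at Q = 10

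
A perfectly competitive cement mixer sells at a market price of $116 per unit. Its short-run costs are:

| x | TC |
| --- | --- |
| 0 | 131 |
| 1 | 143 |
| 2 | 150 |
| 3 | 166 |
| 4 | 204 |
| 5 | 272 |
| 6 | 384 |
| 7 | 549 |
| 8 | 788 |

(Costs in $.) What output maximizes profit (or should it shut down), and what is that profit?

Compute π = P·x − TC at each output: x=0: -131; x=1: -27; x=2: 82; x=3: 182; x=4: 260; x=5: 308; x=6: 312; x=7: 263; x=8: 140.
Profit is maximized at x = 6. AVC there is 253/6 = $42.17 ≤ P, so producing beats shutting down (which would give -$131).

x = 6; profit = $312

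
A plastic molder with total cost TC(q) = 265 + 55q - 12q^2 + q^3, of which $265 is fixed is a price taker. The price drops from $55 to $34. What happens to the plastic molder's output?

MC = 55 - 24q + 3q^2; the shutdown threshold is min AVC = $19 (at q = 6).
With P = $55 above the shutdown price, P = MC gives q = 8.
At P = $34 ≥ min AVC, set P = MC: q = 7. The firm stays open but cuts output.

Output falls from 8 to 7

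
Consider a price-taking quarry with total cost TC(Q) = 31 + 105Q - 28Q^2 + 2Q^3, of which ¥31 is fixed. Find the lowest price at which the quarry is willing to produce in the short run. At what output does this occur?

¥7 per unit, at Q = 7

The shutdown price is the minimum of AVC. VC = 105Q - 28Q^2 + 2Q^3, so AVC = 105 - 28Q + 2Q^2.
At the minimum of AVC, MC = AVC. MC = 105 - 56Q + 6Q^2; setting MC = AVC gives 4Q^2 - 28Q = 0, so Q = 7. min AVC = 7.
So the shutdown price is ¥7.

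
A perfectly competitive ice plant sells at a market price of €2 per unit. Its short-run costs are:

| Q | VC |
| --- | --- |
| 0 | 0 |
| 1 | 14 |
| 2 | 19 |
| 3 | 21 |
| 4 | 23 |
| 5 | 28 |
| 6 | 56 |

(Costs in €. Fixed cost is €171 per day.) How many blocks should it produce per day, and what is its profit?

Q = 0 (shut down); profit = -€171

Tabulate TR − TC: Q=0: -171; Q=1: -183; Q=2: -186; Q=3: -186; Q=4: -186; Q=5: -189; Q=6: -215.
Profit is highest at Q = 0. Equivalently, the lowest AVC in the table is 28/5 ≈ €5.60 at Q = 5, and P = €2 falls below it — price never covers variable cost, so the firm shuts down and loses only its fixed cost.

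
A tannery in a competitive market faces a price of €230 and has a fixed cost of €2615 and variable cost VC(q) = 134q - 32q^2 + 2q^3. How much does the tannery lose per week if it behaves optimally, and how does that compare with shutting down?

Profit = -€311 at q = 12

AVC = 134 - 32q + 2q^2; min AVC = €6 at q = 8. Since P = €230 ≥ min AVC, the firm produces.
MC = 134 - 64q + 6q^2. Setting P = MC and taking the root on the rising branch gives q* = 12.
TR = 230·12 = 2760. TC = 2615 + 456 = 3071. Profit = 2760 − 3071 = -€311.
That loss of €311 beats the €2615 the firm would lose by shutting down; producing recovers €2304 of fixed cost.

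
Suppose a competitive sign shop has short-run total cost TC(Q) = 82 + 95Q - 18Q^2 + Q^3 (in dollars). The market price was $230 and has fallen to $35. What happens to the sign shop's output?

Output falls from 15 to 10

AVC = 95 - 18Q + Q^2, minimized at Q = 9 where min AVC = $14. MC = 95 - 36Q + 3Q^2.
With P = $230 above the shutdown price, P = MC gives Q = 15.
At P = $35 ≥ min AVC, set P = MC: Q = 10. The firm stays open but cuts output.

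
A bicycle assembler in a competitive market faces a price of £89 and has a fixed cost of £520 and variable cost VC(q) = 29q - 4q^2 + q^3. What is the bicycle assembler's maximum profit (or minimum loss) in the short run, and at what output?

AVC = 29 - 4q + q^2 has its minimum £25 at q = 2; price £89 clears that bar, so the firm operates.
With MC = 29 - 8q + 3q^2, P = MC on the upward-sloping part at q* = 6.
TR = 89·6 = 534. TC = 520 + 246 = 766. Profit = 534 − 766 = -£232.
By producing, the firm covers all variable cost plus £288 of fixed cost; shutting down would lose the full £520.

Profit = -£232 at q = 6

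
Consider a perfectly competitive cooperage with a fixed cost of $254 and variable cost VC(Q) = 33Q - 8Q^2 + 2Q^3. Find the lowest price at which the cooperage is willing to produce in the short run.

Short-run supply begins at min AVC. From VC = 33Q - 8Q^2 + 2Q^3, AVC = 33 - 8Q + 2Q^2.
At the minimum of AVC, MC = AVC. MC = 33 - 16Q + 6Q^2; setting MC = AVC gives 4Q^2 - 8Q = 0, so Q = 2. min AVC = 25.
The firm shuts down for any P below $25.

$25 per unit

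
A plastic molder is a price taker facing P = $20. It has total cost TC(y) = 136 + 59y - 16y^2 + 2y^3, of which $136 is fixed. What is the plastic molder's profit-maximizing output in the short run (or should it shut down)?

From TC, MC = TC'(y) = 59 - 32y + 6y^2 and AVC = VC/y = 59 - 16y + 2y^2.
AVC is minimized where dAVC/dy = -16 + 4y = 0, at y = 4; min AVC = 59 - 16·4 + 2·4^2 = $27.
P = $20 lies below min AVC = $27; no output level covers variable cost.
The firm minimizes its loss by shutting down and losing only its fixed cost of $136.

Shut down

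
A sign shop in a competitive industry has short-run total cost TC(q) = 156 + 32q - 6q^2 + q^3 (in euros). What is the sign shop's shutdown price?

€23 per unit

Short-run supply begins at min AVC. From VC = 32q - 6q^2 + q^3, AVC = 32 - 6q + q^2.
At the minimum of AVC, MC = AVC. MC = 32 - 12q + 3q^2; setting MC = AVC gives 2q^2 - 6q = 0, so q = 3. min AVC = 23.
So the shutdown price is €23.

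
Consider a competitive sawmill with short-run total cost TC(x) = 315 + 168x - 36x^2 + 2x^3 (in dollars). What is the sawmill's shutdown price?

The shutdown price is the minimum of AVC. VC = 168x - 36x^2 + 2x^3, so AVC = 168 - 36x + 2x^2.
dAVC/dx = -36 + 4x = 0 gives x = 9. min AVC = 168 - 36·9 + 2·9^2 = 6.
The firm shuts down for any P below $6.

$6 per unit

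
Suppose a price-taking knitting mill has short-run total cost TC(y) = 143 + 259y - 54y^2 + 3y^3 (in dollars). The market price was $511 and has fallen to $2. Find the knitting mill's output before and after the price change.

Output falls from 14 to 0 (the firm shuts down)

MC = 259 - 108y + 9y^2; the shutdown threshold is min AVC = $16 (at y = 9).
With P = $511 above the shutdown price, P = MC gives y = 14.
At P = $2 < min AVC = $16, price no longer covers variable cost at any output, so the firm shuts down: y = 0.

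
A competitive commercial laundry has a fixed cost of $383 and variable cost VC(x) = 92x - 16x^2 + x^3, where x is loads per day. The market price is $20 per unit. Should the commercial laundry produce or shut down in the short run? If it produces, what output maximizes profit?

Shut down

Strip out fixed cost: VC = 92x - 16x^2 + x^3. Then AVC = 92 - 16x + x^2 and MC = 92 - 32x + 3x^2.
AVC is minimized where dAVC/dx = -16 + 2x = 0, at x = 8; min AVC = 92 - 16·8 + 8^2 = $28.
P = $20 lies below min AVC = $28; no output level covers variable cost.
The firm minimizes its loss by shutting down and losing only its fixed cost of $383.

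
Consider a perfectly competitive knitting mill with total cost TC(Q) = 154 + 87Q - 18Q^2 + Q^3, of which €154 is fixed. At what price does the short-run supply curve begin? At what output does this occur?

€6 per unit, at Q = 9

The shutdown price is the minimum of AVC. VC = 87Q - 18Q^2 + Q^3, so AVC = 87 - 18Q + Q^2.
dAVC/dQ = -18 + 2Q = 0 gives Q = 9. min AVC = 87 - 18·9 + 9^2 = 6.
The firm shuts down for any P below €6.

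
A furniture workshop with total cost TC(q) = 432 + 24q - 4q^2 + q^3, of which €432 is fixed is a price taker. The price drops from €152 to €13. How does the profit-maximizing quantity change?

Output falls from 8 to 0 (the firm shuts down)

AVC = 24 - 4q + q^2, minimized at q = 2 where min AVC = €20. MC = 24 - 8q + 3q^2.
With P = €152 above the shutdown price, P = MC gives q = 8.
At P = €13 < min AVC = €20, price no longer covers variable cost at any output, so the firm shuts down: q = 0.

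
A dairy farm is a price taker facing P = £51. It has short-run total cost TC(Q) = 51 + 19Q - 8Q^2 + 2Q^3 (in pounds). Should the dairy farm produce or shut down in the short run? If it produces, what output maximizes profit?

Produce at Q = 4

From TC, MC = TC'(Q) = 19 - 16Q + 6Q^2 and AVC = VC/Q = 19 - 8Q + 2Q^2.
AVC is minimized where dAVC/dQ = -8 + 4Q = 0, at Q = 2; min AVC = 19 - 8·2 + 2·2^2 = £11.
Because £51 ≥ £11, revenue can cover variable cost; the firm operates.
Solving P = MC: -32 - 16Q + 6Q^2 = 0 ⇒ Q = -4/3 or 4. On the upward-sloping branch, Q* = 4.
Check: AVC at Q = 4 is £19 ≤ P, so revenue covers variable cost.
Profit = P·Q − TC = 51·4 − 127 = £77.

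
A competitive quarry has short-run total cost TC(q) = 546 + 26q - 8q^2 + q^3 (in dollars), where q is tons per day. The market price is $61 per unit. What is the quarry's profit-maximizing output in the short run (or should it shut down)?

Produce at q = 7

Strip out fixed cost: VC = 26q - 8q^2 + q^3. Then AVC = 26 - 8q + q^2 and MC = 26 - 16q + 3q^2.
AVC hits its minimum where MC = AVC, at q = 4, giving min AVC = 26 - 8·4 + 4^2 = $10.
P = $61 exceeds min AVC = $10, so the firm stays open.
Solving P = MC: -35 - 16q + 3q^2 = 0 ⇒ q = -5/3 or 7. On the upward-sloping branch, q* = 7.
Check: AVC at q = 7 is $19 ≤ P, so revenue covers variable cost.
Profit = P·q − TC = 61·7 − 679 = -$252, a loss, but smaller than the $546 fixed cost the firm would lose by shutting down.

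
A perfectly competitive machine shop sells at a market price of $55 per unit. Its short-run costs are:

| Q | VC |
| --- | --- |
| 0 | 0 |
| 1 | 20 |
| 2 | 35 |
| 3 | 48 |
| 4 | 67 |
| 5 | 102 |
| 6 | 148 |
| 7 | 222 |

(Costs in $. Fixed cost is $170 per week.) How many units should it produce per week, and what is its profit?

Q = 6; profit = $12

Compute π = P·Q − TC at each output: Q=0: -170; Q=1: -135; Q=2: -95; Q=3: -53; Q=4: -17; Q=5: 3; Q=6: 12; Q=7: -7.
Profit is maximized at Q = 6. AVC there is 148/6 = $24.67 ≤ P, so producing beats shutting down (which would give -$170).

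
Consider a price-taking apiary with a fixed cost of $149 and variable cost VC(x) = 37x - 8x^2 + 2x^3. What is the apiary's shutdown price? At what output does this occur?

$29 per unit, at x = 2

The firm shuts down when price falls below the minimum of average variable cost. AVC = VC/x = 37 - 8x + 2x^2.
dAVC/dx = -8 + 4x = 0 gives x = 2. min AVC = 37 - 8·2 + 2·2^2 = 29.
For P < $29 the firm produces nothing.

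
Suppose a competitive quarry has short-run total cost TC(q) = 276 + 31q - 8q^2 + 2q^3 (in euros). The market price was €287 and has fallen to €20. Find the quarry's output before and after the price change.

Output falls from 8 to 0 (the firm shuts down)

AVC = 31 - 8q + 2q^2, minimized at q = 2 where min AVC = €23. MC = 31 - 16q + 6q^2.
With P = €287 above the shutdown price, P = MC gives q = 8.
At P = €20 < min AVC = €23, price no longer covers variable cost at any output, so the firm shuts down: q = 0.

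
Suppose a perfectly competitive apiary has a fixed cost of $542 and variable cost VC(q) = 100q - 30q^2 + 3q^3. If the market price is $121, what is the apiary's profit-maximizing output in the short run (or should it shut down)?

Produce at q = 7

Strip out fixed cost: VC = 100q - 30q^2 + 3q^3. Then AVC = 100 - 30q + 3q^2 and MC = 100 - 60q + 9q^2.
The AVC parabola has its vertex at q = 30/6 = 5, where AVC = 100 - 30·5 + 3·5^2 = $25.
Since P = $121 ≥ min AVC = $25, price covers variable cost and the firm should produce.
Solving P = MC: -21 - 60q + 9q^2 = 0 ⇒ q = -1/3 or 7. On the upward-sloping branch, q* = 7.
Check: AVC at q = 7 is $37 ≤ P, so revenue covers variable cost.
Profit = P·q − TC = 121·7 − 801 = $46.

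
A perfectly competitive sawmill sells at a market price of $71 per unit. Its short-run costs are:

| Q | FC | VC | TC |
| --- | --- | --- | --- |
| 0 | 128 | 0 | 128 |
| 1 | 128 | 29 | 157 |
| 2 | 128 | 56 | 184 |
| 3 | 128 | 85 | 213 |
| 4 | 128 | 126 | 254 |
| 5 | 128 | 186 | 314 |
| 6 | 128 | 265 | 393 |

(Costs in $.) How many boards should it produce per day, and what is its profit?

Q = 5; profit = $41

Profit at each row (π = 71Q − TC): Q=0: -128; Q=1: -86; Q=2: -42; Q=3: 0; Q=4: 30; Q=5: 41; Q=6: 33.
Profit is maximized at Q = 5. AVC there is 186/5 = $37.20 ≤ P, so producing beats shutting down (which would give -$128).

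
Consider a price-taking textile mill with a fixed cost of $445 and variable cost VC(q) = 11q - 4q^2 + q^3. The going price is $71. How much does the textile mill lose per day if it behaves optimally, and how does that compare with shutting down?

AVC = 11 - 4q + q^2; min AVC = $7 at q = 2. Since P = $71 ≥ min AVC, the firm produces.
With MC = 11 - 8q + 3q^2, P = MC on the upward-sloping part at q* = 6.
TR = 71·6 = 426. TC = 445 + 138 = 583. Profit = 426 − 583 = -$157.
That loss of $157 beats the $445 the firm would lose by shutting down; producing recovers $288 of fixed cost.

Profit = -$157 at q = 6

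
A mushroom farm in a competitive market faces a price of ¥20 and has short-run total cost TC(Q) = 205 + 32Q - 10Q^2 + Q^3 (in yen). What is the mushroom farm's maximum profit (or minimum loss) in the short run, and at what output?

Profit = -¥133 at Q = 6

AVC = 32 - 10Q + Q^2 has its minimum ¥7 at Q = 5; price ¥20 clears that bar, so the firm operates.
With MC = 32 - 20Q + 3Q^2, P = MC on the upward-sloping part at Q* = 6.
TR = 20·6 = 120. TC = 205 + 48 = 253. Profit = 120 − 253 = -¥133.
That loss of ¥133 beats the ¥205 the firm would lose by shutting down; producing recovers ¥72 of fixed cost.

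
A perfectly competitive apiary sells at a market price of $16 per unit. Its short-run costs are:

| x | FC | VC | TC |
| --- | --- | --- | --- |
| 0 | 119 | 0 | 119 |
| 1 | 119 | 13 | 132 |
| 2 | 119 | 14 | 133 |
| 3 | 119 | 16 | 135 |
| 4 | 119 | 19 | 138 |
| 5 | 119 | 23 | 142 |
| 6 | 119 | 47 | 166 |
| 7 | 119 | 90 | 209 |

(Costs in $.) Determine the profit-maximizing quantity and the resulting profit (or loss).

x = 5; profit = -$62

Tabulate TR − TC: x=0: -119; x=1: -116; x=2: -101; x=3: -87; x=4: -74; x=5: -62; x=6: -70; x=7: -97.
Profit is maximized at x = 5. AVC there is 23/5 = $4.60 ≤ P, so producing beats shutting down (which would give -$119).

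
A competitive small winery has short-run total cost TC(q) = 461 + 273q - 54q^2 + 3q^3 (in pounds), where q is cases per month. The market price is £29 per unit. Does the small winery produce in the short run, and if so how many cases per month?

Shut down

Variable cost is VC = 273q - 54q^2 + 3q^3, so AVC = VC/q = 273 - 54q + 3q^2 and MC = dTC/dq = 273 - 108q + 9q^2.
The AVC parabola has its vertex at q = 54/6 = 9, where AVC = 273 - 54·9 + 3·9^2 = £30.
Since P = £29 < min AVC = £30, price fails to cover variable cost at any output.
Best response: produce nothing and absorb the £461 fixed cost.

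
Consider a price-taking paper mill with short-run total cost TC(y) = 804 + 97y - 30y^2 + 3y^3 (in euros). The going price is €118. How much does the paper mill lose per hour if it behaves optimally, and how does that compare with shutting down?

AVC = 97 - 30y + 3y^2; min AVC = €22 at y = 5. Since P = €118 ≥ min AVC, the firm produces.
With MC = 97 - 60y + 9y^2, P = MC on the upward-sloping part at y* = 7.
TR = 118·7 = 826. TC = 804 + 238 = 1042. Profit = 826 − 1042 = -€216.
That loss of €216 beats the €804 the firm would lose by shutting down; producing recovers €588 of fixed cost.

Profit = -€216 at y = 7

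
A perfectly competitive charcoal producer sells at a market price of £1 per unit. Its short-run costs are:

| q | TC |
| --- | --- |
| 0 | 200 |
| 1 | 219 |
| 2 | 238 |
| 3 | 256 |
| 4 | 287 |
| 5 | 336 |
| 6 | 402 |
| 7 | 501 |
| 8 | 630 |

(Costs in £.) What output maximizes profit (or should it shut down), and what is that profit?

q = 0 (shut down); profit = -£200

Compute π = P·q − TC at each output: q=0: -200; q=1: -218; q=2: -236; q=3: -253; q=4: -283; q=5: -331; q=6: -396; q=7: -494; q=8: -622.
Profit is highest at q = 0. Equivalently, the lowest AVC in the table is 56/3 ≈ £18.67 at q = 3, and P = £1 falls below it — price never covers variable cost, so the firm shuts down and loses only its fixed cost.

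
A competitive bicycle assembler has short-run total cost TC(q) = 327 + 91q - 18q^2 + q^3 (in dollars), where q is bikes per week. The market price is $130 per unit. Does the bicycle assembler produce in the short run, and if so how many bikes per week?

Variable cost is VC = 91q - 18q^2 + q^3, so AVC = VC/q = 91 - 18q + q^2 and MC = dTC/dq = 91 - 36q + 3q^2.
AVC hits its minimum where MC = AVC, at q = 9, giving min AVC = 91 - 18·9 + 9^2 = $10.
Since P = $130 ≥ min AVC = $10, price covers variable cost and the firm should produce.
Solving P = MC: -39 - 36q + 3q^2 = 0 ⇒ q = -1 or 13. On the upward-sloping branch, q* = 13.
Check: AVC at q = 13 is $26 ≤ P, so revenue covers variable cost.
Profit = P·q − TC = 130·13 − 665 = $1025.

Produce at q = 13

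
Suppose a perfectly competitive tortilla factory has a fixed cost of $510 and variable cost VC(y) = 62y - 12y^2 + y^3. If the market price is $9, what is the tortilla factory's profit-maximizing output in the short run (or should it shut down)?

From TC, MC = TC'(y) = 62 - 24y + 3y^2 and AVC = VC/y = 62 - 12y + y^2.
AVC is minimized where dAVC/dy = -12 + 2y = 0, at y = 6; min AVC = 62 - 12·6 + 6^2 = $26.
Since P = $9 < min AVC = $26, price fails to cover variable cost at any output.
Best response: produce nothing and absorb the $510 fixed cost.

Shut down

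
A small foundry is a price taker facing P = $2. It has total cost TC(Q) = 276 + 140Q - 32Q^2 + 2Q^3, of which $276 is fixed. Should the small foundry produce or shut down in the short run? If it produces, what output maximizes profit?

Strip out fixed cost: VC = 140Q - 32Q^2 + 2Q^3. Then AVC = 140 - 32Q + 2Q^2 and MC = 140 - 64Q + 6Q^2.
AVC hits its minimum where MC = AVC, at Q = 8, giving min AVC = 140 - 32·8 + 2·8^2 = $12.
Since P = $2 < min AVC = $12, price fails to cover variable cost at any output.
The firm minimizes its loss by shutting down and losing only its fixed cost of $276.

Shut down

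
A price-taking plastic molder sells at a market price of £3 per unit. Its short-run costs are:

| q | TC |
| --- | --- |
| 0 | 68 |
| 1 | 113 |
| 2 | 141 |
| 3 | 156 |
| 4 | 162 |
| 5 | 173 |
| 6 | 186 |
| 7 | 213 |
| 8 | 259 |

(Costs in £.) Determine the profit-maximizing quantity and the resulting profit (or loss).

q = 0 (shut down); profit = -£68

Compute π = P·q − TC at each output: q=0: -68; q=1: -110; q=2: -135; q=3: -147; q=4: -150; q=5: -158; q=6: -168; q=7: -192; q=8: -235.
Profit is highest at q = 0. Equivalently, the lowest AVC in the table is 118/6 ≈ £19.67 at q = 6, and P = £3 falls below it — price never covers variable cost, so the firm shuts down and loses only its fixed cost.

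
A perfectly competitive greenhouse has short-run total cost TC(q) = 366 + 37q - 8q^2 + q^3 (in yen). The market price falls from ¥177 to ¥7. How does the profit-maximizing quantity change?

MC = 37 - 16q + 3q^2; the shutdown threshold is min AVC = ¥21 (at q = 4).
With P = ¥177 above the shutdown price, P = MC gives q = 10.
At P = ¥7 < min AVC = ¥21, price no longer covers variable cost at any output, so the firm shuts down: q = 0.

Output falls from 10 to 0 (the firm shuts down)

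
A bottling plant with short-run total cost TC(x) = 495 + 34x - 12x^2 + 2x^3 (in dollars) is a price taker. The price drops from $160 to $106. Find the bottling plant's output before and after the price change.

Output falls from 7 to 6

AVC = 34 - 12x + 2x^2, minimized at x = 3 where min AVC = $16. MC = 34 - 24x + 6x^2.
With P = $160 above the shutdown price, P = MC gives x = 7.
At P = $106 ≥ min AVC, set P = MC: x = 6. The firm stays open but cuts output.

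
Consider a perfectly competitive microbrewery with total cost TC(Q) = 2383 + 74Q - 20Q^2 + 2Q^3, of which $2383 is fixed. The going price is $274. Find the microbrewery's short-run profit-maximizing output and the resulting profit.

Profit = -$383 at Q = 10

AVC = 74 - 20Q + 2Q^2 has its minimum $24 at Q = 5; price $274 clears that bar, so the firm operates.
With MC = 74 - 40Q + 6Q^2, P = MC on the upward-sloping part at Q* = 10.
TR = 274·10 = 2740. TC = 2383 + 740 = 3123. Profit = 2740 − 3123 = -$383.
That loss of $383 beats the $2383 the firm would lose by shutting down; producing recovers $2000 of fixed cost.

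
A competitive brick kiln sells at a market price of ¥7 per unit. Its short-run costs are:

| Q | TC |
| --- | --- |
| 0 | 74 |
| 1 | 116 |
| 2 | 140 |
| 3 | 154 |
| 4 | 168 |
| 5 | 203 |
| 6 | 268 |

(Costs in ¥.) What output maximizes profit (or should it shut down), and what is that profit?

Compute π = P·Q − TC at each output: Q=0: -74; Q=1: -109; Q=2: -126; Q=3: -133; Q=4: -140; Q=5: -168; Q=6: -226.
Profit is highest at Q = 0. Equivalently, the lowest AVC in the table is 94/4 ≈ ¥23.50 at Q = 4, and P = ¥7 falls below it — price never covers variable cost, so the firm shuts down and loses only its fixed cost.

Q = 0 (shut down); profit = -¥74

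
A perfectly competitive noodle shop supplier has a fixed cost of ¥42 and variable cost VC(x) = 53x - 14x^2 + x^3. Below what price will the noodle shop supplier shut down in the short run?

The firm shuts down when price falls below the minimum of average variable cost. AVC = VC/x = 53 - 14x + x^2.
dAVC/dx = -14 + 2x = 0 gives x = 7. min AVC = 53 - 14·7 + 7^2 = 4.
The firm shuts down for any P below ¥4.

¥4 per unit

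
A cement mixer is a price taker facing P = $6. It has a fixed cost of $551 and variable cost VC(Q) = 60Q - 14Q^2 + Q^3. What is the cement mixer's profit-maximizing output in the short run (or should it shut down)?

From TC, MC = TC'(Q) = 60 - 28Q + 3Q^2 and AVC = VC/Q = 60 - 14Q + Q^2.
AVC is minimized where dAVC/dQ = -14 + 2Q = 0, at Q = 7; min AVC = 60 - 14·7 + 7^2 = $11.
Since P = $6 < min AVC = $11, price fails to cover variable cost at any output.
Shutting down limits the loss to fixed cost, $551.

Shut down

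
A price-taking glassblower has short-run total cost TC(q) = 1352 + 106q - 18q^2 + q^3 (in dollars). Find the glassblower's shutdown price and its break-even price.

AVC = 106 - 18q + q^2; minimized at q = 9, giving min AVC = $25. That is the shutdown price.
ATC = 1352/q + 106 - 18q + q^2. Setting dATC/dq = −1352/q^2 − 18 + 2q = 0 gives q = 13 (since 2·13^3 − 18·13^2 = 1352).
min ATC = 1352/13 + 106 − 18·13 + 13^2 = $145. That is the break-even price.
Between these two prices the firm operates at a loss; above $145 it earns a profit.

Shutdown price = $25; break-even price = $145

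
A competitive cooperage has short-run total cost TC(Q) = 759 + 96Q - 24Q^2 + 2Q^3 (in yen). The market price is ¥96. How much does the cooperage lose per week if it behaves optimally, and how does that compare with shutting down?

Profit = -¥247 at Q = 8

AVC = 96 - 24Q + 2Q^2; min AVC = ¥24 at Q = 6. Since P = ¥96 ≥ min AVC, the firm produces.
With MC = 96 - 48Q + 6Q^2, P = MC on the upward-sloping part at Q* = 8.
TR = 96·8 = 768. TC = 759 + 256 = 1015. Profit = 768 − 1015 = -¥247.
By producing, the firm covers all variable cost plus ¥512 of fixed cost; shutting down would lose the full ¥759.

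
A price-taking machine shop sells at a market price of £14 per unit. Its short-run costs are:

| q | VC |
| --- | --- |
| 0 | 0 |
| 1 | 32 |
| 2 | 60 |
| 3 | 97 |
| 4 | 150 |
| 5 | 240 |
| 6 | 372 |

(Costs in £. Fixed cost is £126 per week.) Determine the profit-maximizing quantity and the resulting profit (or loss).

q = 0 (shut down); profit = -£126

Tabulate TR − TC: q=0: -126; q=1: -144; q=2: -158; q=3: -181; q=4: -220; q=5: -296; q=6: -414.
Profit is highest at q = 0. Equivalently, the lowest AVC in the table is 60/2 ≈ £30 at q = 2, and P = £14 falls below it — price never covers variable cost, so the firm shuts down and loses only its fixed cost.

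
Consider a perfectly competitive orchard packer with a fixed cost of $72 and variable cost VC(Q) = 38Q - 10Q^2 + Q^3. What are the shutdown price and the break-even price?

Shutdown price = min AVC. AVC = 38 - 10Q + Q^2, with vertex at Q = 5 and minimum $13.
ATC = 72/Q + 38 - 10Q + Q^2. Setting dATC/dQ = −72/Q^2 − 10 + 2Q = 0 gives Q = 6 (since 2·6^3 − 10·6^2 = 72).
min ATC = 72/6 + 38 − 10·6 + 6^2 = $26. That is the break-even price.
Between these two prices the firm operates at a loss; above $26 it earns a profit.

Shutdown price = $13; break-even price = $26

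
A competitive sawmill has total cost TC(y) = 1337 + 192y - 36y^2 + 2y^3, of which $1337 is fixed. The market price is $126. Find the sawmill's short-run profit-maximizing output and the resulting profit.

AVC = 192 - 36y + 2y^2; min AVC = $30 at y = 9. Since P = $126 ≥ min AVC, the firm produces.
MC = 192 - 72y + 6y^2. Setting P = MC and taking the root on the rising branch gives y* = 11.
TR = 126·11 = 1386. TC = 1337 + 418 = 1755. Profit = 1386 − 1755 = -$369.
Shutting down would mean losing the fixed cost of $1337, so operating at a loss of $369 is better by $968.

Profit = -$369 at y = 11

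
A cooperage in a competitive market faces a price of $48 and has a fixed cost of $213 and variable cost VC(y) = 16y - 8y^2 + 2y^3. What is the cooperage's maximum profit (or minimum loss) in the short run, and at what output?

AVC = 16 - 8y + 2y^2; min AVC = $8 at y = 2. Since P = $48 ≥ min AVC, the firm produces.
With MC = 16 - 16y + 6y^2, P = MC on the upward-sloping part at y* = 4.
TR = 48·4 = 192. TC = 213 + 64 = 277. Profit = 192 − 277 = -$85.
Shutting down would mean losing the fixed cost of $213, so operating at a loss of $85 is better by $128.

Profit = -$85 at y = 4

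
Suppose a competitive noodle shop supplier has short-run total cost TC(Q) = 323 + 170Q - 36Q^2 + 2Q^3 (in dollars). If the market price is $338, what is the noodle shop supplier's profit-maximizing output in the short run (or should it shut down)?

Produce at Q = 14

From TC, MC = TC'(Q) = 170 - 72Q + 6Q^2 and AVC = VC/Q = 170 - 36Q + 2Q^2.
AVC hits its minimum where MC = AVC, at Q = 9, giving min AVC = 170 - 36·9 + 2·9^2 = $8.
Since P = $338 ≥ min AVC = $8, price covers variable cost and the firm should produce.
P = MC gives -168 - 72Q + 6Q^2 = 0, with roots -2 and 14. Take the larger (rising MC): Q* = 14.
Check: AVC at Q = 14 is $58 ≤ P, so revenue covers variable cost.
Profit = P·Q − TC = 338·14 − 1135 = $3597.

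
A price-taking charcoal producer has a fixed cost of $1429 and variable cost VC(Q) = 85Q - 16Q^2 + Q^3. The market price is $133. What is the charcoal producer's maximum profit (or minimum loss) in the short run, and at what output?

Profit = -$277 at Q = 12

AVC = 85 - 16Q + Q^2; min AVC = $21 at Q = 8. Since P = $133 ≥ min AVC, the firm produces.
MC = 85 - 32Q + 3Q^2. Setting P = MC and taking the root on the rising branch gives Q* = 12.
TR = 133·12 = 1596. TC = 1429 + 444 = 1873. Profit = 1596 − 1873 = -$277.
Shutting down would mean losing the fixed cost of $1429, so operating at a loss of $277 is better by $1152.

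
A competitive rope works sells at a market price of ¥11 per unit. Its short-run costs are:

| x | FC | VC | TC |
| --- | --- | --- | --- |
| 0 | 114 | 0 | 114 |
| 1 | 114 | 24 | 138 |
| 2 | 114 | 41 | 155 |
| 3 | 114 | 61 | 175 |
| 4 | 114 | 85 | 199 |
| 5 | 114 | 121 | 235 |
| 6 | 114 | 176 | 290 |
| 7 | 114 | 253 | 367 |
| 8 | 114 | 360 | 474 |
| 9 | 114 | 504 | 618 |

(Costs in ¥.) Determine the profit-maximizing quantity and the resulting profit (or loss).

Profit at each row (π = 11x − TC): x=0: -114; x=1: -127; x=2: -133; x=3: -142; x=4: -155; x=5: -180; x=6: -224; x=7: -290; x=8: -386; x=9: -519.
Profit is highest at x = 0. Equivalently, the lowest AVC in the table is 61/3 ≈ ¥20.33 at x = 3, and P = ¥11 falls below it — price never covers variable cost, so the firm shuts down and loses only its fixed cost.

x = 0 (shut down); profit = -¥114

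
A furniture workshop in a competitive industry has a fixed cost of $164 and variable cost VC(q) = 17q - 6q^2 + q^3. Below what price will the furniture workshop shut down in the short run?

The shutdown price is the minimum of AVC. VC = 17q - 6q^2 + q^3, so AVC = 17 - 6q + q^2.
At the minimum of AVC, MC = AVC. MC = 17 - 12q + 3q^2; setting MC = AVC gives 2q^2 - 6q = 0, so q = 3. min AVC = 8.
For P < $8 the firm produces nothing.

$8 per unit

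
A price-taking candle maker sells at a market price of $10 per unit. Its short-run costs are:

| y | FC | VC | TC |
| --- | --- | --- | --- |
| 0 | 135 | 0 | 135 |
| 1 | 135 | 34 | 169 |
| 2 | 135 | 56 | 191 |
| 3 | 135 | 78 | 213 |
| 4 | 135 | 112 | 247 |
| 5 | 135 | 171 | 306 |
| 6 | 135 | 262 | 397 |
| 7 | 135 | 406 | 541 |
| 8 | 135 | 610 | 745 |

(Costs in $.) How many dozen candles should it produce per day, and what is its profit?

Profit at each row (π = 10y − TC): y=0: -135; y=1: -159; y=2: -171; y=3: -183; y=4: -207; y=5: -256; y=6: -337; y=7: -471; y=8: -665.
Profit is highest at y = 0. Equivalently, the lowest AVC in the table is 78/3 ≈ $26 at y = 3, and P = $10 falls below it — price never covers variable cost, so the firm shuts down and loses only its fixed cost.

y = 0 (shut down); profit = -$135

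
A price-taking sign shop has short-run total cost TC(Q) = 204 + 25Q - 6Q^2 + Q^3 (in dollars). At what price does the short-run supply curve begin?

$16 per unit

The firm shuts down when price falls below the minimum of average variable cost. AVC = VC/Q = 25 - 6Q + Q^2.
At the minimum of AVC, MC = AVC. MC = 25 - 12Q + 3Q^2; setting MC = AVC gives 2Q^2 - 6Q = 0, so Q = 3. min AVC = 16.
The firm shuts down for any P below $16.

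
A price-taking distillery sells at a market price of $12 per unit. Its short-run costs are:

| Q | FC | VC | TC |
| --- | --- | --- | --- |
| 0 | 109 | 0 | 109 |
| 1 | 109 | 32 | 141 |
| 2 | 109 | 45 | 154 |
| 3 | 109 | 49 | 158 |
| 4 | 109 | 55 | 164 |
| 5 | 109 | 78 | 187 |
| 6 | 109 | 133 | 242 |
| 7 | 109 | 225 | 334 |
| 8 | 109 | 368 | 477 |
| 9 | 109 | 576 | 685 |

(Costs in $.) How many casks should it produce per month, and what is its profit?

Q = 0 (shut down); profit = -$109

Compute π = P·Q − TC at each output: Q=0: -109; Q=1: -129; Q=2: -130; Q=3: -122; Q=4: -116; Q=5: -127; Q=6: -170; Q=7: -250; Q=8: -381; Q=9: -577.
Profit is highest at Q = 0. Equivalently, the lowest AVC in the table is 55/4 ≈ $13.75 at Q = 4, and P = $12 falls below it — price never covers variable cost, so the firm shuts down and loses only its fixed cost.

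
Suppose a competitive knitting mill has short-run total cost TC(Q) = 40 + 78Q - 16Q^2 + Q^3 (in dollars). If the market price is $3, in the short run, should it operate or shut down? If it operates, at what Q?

Shut down

Variable cost is VC = 78Q - 16Q^2 + Q^3, so AVC = VC/Q = 78 - 16Q + Q^2 and MC = dTC/dQ = 78 - 32Q + 3Q^2.
AVC hits its minimum where MC = AVC, at Q = 8, giving min AVC = 78 - 16·8 + 8^2 = $14.
Since P = $3 < min AVC = $14, price fails to cover variable cost at any output.
Best response: produce nothing and absorb the $40 fixed cost.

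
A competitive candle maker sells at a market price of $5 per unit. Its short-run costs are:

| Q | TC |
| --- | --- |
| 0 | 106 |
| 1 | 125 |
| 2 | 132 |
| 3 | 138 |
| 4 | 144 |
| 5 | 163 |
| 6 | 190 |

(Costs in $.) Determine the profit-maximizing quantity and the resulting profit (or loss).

Q = 0 (shut down); profit = -$106

Profit at each row (π = 5Q − TC): Q=0: -106; Q=1: -120; Q=2: -122; Q=3: -123; Q=4: -124; Q=5: -138; Q=6: -160.
Profit is highest at Q = 0. Equivalently, the lowest AVC in the table is 38/4 ≈ $9.50 at Q = 4, and P = $5 falls below it — price never covers variable cost, so the firm shuts down and loses only its fixed cost.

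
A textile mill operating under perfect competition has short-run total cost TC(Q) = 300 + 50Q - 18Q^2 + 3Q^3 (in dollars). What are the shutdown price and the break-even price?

Shutdown price = min AVC. AVC = 50 - 18Q + 3Q^2, with vertex at Q = 3 and minimum $23.
ATC = 300/Q + 50 - 18Q + 3Q^2. Setting dATC/dQ = −300/Q^2 − 18 + 6Q = 0 gives Q = 5 (since 6·5^3 − 18·5^2 = 300).
min ATC = 300/5 + 50 − 18·5 + 3·5^2 = $95. That is the break-even price.
For $23 ≤ P < $95 the firm produces at a loss; below $23 it shuts down.

Shutdown price = $23; break-even price = $95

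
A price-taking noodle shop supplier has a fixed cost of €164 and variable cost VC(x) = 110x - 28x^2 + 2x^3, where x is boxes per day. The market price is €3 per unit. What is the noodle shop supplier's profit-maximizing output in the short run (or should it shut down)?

Shut down

From TC, MC = TC'(x) = 110 - 56x + 6x^2 and AVC = VC/x = 110 - 28x + 2x^2.
The AVC parabola has its vertex at x = 28/4 = 7, where AVC = 110 - 28·7 + 2·7^2 = €12.
With P < min AVC (€3 < €12), every unit sold adds to the loss.
Best response: produce nothing and absorb the €164 fixed cost.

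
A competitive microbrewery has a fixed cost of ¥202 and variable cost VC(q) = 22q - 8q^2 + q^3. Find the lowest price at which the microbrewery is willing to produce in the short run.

¥6 per unit

The shutdown price is the minimum of AVC. VC = 22q - 8q^2 + q^3, so AVC = 22 - 8q + q^2.
At the minimum of AVC, MC = AVC. MC = 22 - 16q + 3q^2; setting MC = AVC gives 2q^2 - 8q = 0, so q = 4. min AVC = 6.
For P < ¥6 the firm produces nothing.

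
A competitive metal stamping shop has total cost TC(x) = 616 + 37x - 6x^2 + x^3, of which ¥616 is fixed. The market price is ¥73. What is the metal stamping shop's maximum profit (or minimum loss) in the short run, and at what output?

AVC = 37 - 6x + x^2; min AVC = ¥28 at x = 3. Since P = ¥73 ≥ min AVC, the firm produces.
MC = 37 - 12x + 3x^2. Setting P = MC and taking the root on the rising branch gives x* = 6.
TR = 73·6 = 438. TC = 616 + 222 = 838. Profit = 438 − 838 = -¥400.
That loss of ¥400 beats the ¥616 the firm would lose by shutting down; producing recovers ¥216 of fixed cost.

Profit = -¥400 at x = 6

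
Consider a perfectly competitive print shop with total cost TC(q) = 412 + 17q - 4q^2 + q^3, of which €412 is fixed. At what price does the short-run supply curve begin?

€13 per unit

The firm shuts down when price falls below the minimum of average variable cost. AVC = VC/q = 17 - 4q + q^2.
At the minimum of AVC, MC = AVC. MC = 17 - 8q + 3q^2; setting MC = AVC gives 2q^2 - 4q = 0, so q = 2. min AVC = 13.
The firm shuts down for any P below €13.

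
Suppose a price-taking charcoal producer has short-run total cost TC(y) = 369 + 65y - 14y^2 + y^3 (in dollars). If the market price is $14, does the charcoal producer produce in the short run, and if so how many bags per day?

Strip out fixed cost: VC = 65y - 14y^2 + y^3. Then AVC = 65 - 14y + y^2 and MC = 65 - 28y + 3y^2.
AVC hits its minimum where MC = AVC, at y = 7, giving min AVC = 65 - 14·7 + 7^2 = $16.
Since P = $14 < min AVC = $16, price fails to cover variable cost at any output.
The firm minimizes its loss by shutting down and losing only its fixed cost of $369.

Shut down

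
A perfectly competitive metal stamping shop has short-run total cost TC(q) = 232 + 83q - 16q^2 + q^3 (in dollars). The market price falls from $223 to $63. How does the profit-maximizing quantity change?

MC = 83 - 32q + 3q^2; the shutdown threshold is min AVC = $19 (at q = 8).
At P = $223 ≥ min AVC, set P = MC on the rising branch: q = 14.
At P = $63 ≥ min AVC, set P = MC: q = 10. The firm stays open but cuts output.

Output falls from 14 to 10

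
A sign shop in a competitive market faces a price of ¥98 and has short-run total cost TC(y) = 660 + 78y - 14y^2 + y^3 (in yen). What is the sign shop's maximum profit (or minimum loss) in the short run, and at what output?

AVC = 78 - 14y + y^2; min AVC = ¥29 at y = 7. Since P = ¥98 ≥ min AVC, the firm produces.
With MC = 78 - 28y + 3y^2, P = MC on the upward-sloping part at y* = 10.
TR = 98·10 = 980. TC = 660 + 380 = 1040. Profit = 980 − 1040 = -¥60.
Shutting down would mean losing the fixed cost of ¥660, so operating at a loss of ¥60 is better by ¥600.

Profit = -¥60 at y = 10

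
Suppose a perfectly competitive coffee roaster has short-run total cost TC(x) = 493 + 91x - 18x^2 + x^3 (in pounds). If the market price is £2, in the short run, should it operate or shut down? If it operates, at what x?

Strip out fixed cost: VC = 91x - 18x^2 + x^3. Then AVC = 91 - 18x + x^2 and MC = 91 - 36x + 3x^2.
The AVC parabola has its vertex at x = 18/2 = 9, where AVC = 91 - 18·9 + 9^2 = £10.
With P < min AVC (£2 < £10), every unit sold adds to the loss.
Best response: produce nothing and absorb the £493 fixed cost.

Shut down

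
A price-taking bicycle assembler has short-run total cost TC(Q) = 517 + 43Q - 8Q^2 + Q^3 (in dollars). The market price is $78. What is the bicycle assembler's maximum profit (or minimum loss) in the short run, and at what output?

Profit = -$223 at Q = 7

AVC = 43 - 8Q + Q^2; min AVC = $27 at Q = 4. Since P = $78 ≥ min AVC, the firm produces.
MC = 43 - 16Q + 3Q^2. Setting P = MC and taking the root on the rising branch gives Q* = 7.
TR = 78·7 = 546. TC = 517 + 252 = 769. Profit = 546 − 769 = -$223.
By producing, the firm covers all variable cost plus $294 of fixed cost; shutting down would lose the full $517.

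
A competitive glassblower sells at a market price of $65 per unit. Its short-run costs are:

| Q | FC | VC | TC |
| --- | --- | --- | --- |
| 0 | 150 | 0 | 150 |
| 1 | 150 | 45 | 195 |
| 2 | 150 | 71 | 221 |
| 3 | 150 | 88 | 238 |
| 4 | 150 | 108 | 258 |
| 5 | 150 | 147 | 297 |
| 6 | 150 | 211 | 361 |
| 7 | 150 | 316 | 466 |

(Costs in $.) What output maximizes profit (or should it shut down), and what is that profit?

Q = 6; profit = $29

Profit at each row (π = 65Q − TC): Q=0: -150; Q=1: -130; Q=2: -91; Q=3: -43; Q=4: 2; Q=5: 28; Q=6: 29; Q=7: -11.
Profit is maximized at Q = 6. AVC there is 211/6 = $35.17 ≤ P, so producing beats shutting down (which would give -$150).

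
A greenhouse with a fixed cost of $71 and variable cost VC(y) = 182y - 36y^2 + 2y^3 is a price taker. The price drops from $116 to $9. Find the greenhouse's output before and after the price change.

Output falls from 11 to 0 (the firm shuts down)

MC = 182 - 72y + 6y^2; the shutdown threshold is min AVC = $20 (at y = 9).
With P = $116 above the shutdown price, P = MC gives y = 11.
At P = $9 < min AVC = $20, price no longer covers variable cost at any output, so the firm shuts down: y = 0.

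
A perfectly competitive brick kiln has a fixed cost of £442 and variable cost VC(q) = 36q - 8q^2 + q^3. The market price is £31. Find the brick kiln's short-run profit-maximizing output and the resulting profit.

Profit = -£392 at q = 5

AVC = 36 - 8q + q^2 has its minimum £20 at q = 4; price £31 clears that bar, so the firm operates.
With MC = 36 - 16q + 3q^2, P = MC on the upward-sloping part at q* = 5.
TR = 31·5 = 155. TC = 442 + 105 = 547. Profit = 155 − 547 = -£392.
By producing, the firm covers all variable cost plus £50 of fixed cost; shutting down would lose the full £442.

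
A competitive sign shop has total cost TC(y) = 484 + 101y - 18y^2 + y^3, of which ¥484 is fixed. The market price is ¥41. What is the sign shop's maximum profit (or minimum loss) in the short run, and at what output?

AVC = 101 - 18y + y^2; min AVC = ¥20 at y = 9. Since P = ¥41 ≥ min AVC, the firm produces.
With MC = 101 - 36y + 3y^2, P = MC on the upward-sloping part at y* = 10.
TR = 41·10 = 410. TC = 484 + 210 = 694. Profit = 410 − 694 = -¥284.
Shutting down would mean losing the fixed cost of ¥484, so operating at a loss of ¥284 is better by ¥200.

Profit = -¥284 at y = 10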